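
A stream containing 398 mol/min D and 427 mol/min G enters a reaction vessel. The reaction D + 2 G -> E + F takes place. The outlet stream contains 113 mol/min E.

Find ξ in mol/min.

For E: n = n₀ + 1ξ → 113 = 0 + 1ξ, giving ξ = 113 mol/min.
Outlet amounts (n = n₀ + ν ξ):
  D: 398 − 1(113) = 285
  G: 427 − 2(113) = 201
  E: 0 + 1(113) = 113
  F: 0 + 1(113) = 113

ξ = 113 mol/min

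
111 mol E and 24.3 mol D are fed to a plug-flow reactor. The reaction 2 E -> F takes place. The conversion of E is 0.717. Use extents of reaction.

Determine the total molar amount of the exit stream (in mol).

E reacted = 0.717 × 111 = 79.59 mol; ν_E = −2, so ξ = 79.59/2 = 39.79 mol.
Outlet amounts (n = n₀ + ν ξ):
  E: 111 − 2(39.79) = 31.41
  F: 0 + 1(39.79) = 39.79
  D: 24.3 (inert)
Total out = 31.41 + 39.79 + 24.3 = 95.51 mol.

95.5 mol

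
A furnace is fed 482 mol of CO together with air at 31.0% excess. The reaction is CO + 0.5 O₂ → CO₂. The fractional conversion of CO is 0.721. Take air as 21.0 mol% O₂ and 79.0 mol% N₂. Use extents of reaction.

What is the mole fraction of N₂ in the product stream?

Stoichiometric O₂ = 0.5 × 482 = 241 mol; O₂ fed = 241 × 1.310 = 315.7 mol.
N₂ fed = 315.7 × 79/21 = 1188 mol.
Fuel reacted = 0.721 × 482 → ξ = 347.5 mol.
Outlet (n = n₀ + ν ξ):
  CO: 482 − 1(347.5) = 134.5
  O₂: 315.7 − 0.5(347.5) = 141.9
  N₂: 1188 (inert)
  CO₂: 0 + 1(347.5) = 347.5
Total out = 1812 mol; y_N₂ = 1188 / 1812 = 0.6556.

0.656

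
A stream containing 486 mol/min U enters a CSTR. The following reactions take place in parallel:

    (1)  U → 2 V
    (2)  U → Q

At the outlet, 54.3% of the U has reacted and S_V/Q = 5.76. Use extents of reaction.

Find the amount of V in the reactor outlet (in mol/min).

Conversion of U: U consumed = 0.543 × 486 = 263.9 mol/min = 1ξ₁ + 1ξ₂.
Selectivity: 2ξ₁ / (1ξ₂) = 5.76 → ξ₁ = 2.88 ξ₂.
Substitute: (1·2.88 + 1) ξ₂ = 263.9 → ξ₂ = 68.01 mol/min, ξ₁ = 195.9 mol/min.
Outlet amounts (n = n₀ + Σ ν·ξ):
  U: 486 − 1(195.9) − 1(68.01) = 222.1
  V: 0 + 2(195.9) = 391.8
  Q: 0 + 1(68.01) = 68.01

392 mol/min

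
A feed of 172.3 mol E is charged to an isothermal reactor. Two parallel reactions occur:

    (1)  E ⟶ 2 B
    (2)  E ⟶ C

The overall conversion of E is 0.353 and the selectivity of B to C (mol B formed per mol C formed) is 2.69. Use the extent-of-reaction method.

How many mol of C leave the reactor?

25.9 mol

Conversion of E: E consumed = 0.353 × 172.3 = 60.82 mol = 1ξ₁ + 1ξ₂.
Selectivity: 2ξ₁ / (1ξ₂) = 2.69 → ξ₁ = 1.345 ξ₂.
Substitute: (1·1.345 + 1) ξ₂ = 60.82 → ξ₂ = 25.94 mol, ξ₁ = 34.89 mol.
Outlet amounts (n = n₀ + Σ ν·ξ):
  E: 172.3 − 1(34.89) − 1(25.94) = 111.5
  B: 0 + 2(34.89) = 69.77
  C: 0 + 1(25.94) = 25.94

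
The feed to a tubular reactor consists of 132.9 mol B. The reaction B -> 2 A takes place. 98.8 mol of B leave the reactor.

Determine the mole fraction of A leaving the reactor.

For B: n = n₀ − 1ξ → 98.8 = 132.9 − 1ξ, giving ξ = 34.1 mol.
Outlet amounts (n = n₀ + ν ξ):
  B: 132.9 − 1(34.1) = 98.8
  A: 0 + 2(34.1) = 68.2
Total out = 167 mol; y_A = 68.2 / 167 = 0.4084.

0.408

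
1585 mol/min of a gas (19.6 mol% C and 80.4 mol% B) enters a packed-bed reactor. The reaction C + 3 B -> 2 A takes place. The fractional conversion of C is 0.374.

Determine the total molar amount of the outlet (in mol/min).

C reacted = 0.374 × 310.7 = 116.2 mol/min; ν_C = −1, so ξ = 116.2/1 = 116.2 mol/min.
Outlet amounts (n = n₀ + ν ξ):
  C: 310.7 − 1(116.2) = 194.5
  B: 1274 − 3(116.2) = 925.8
  A: 0 + 2(116.2) = 232.4
Total out = 194.5 + 925.8 + 232.4 = 1353 mol/min.

1350 mol/min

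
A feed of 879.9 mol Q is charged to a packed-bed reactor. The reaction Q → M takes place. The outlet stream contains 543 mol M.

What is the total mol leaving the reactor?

880 mol

For M: n = n₀ + 1ξ → 543 = 0 + 1ξ, giving ξ = 543 mol.
Outlet amounts (n = n₀ + ν ξ):
  Q: 879.9 − 1(543) = 336.9
  M: 0 + 1(543) = 543
Total out = 336.9 + 543 = 879.9 mol.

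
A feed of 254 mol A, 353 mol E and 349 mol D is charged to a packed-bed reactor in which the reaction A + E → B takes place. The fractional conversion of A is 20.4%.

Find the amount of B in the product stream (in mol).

A reacted = 0.204 × 254 = 51.82 mol; ν_A = −1, so ξ = 51.82/1 = 51.82 mol.
Outlet amounts (n = n₀ + ν ξ):
  A: 254 − 1(51.82) = 202.2
  E: 353 − 1(51.82) = 301.2
  B: 0 + 1(51.82) = 51.82
  D: 349 (inert)

51.8 mol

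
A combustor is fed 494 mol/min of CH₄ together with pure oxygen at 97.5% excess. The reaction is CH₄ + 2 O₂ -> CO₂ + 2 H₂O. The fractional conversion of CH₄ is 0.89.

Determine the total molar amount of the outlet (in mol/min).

Stoichiometric O₂ = 2 × 494 = 988 mol/min; O₂ fed = 988 × 1.975 = 1951 mol/min.
Fuel reacted = 0.89 × 494 → ξ = 439.7 mol/min.
Outlet (n = n₀ + ν ξ):
  CH₄: 494 − 1(439.7) = 54.34
  O₂: 1951 − 2(439.7) = 1072
  CO₂: 0 + 1(439.7) = 439.7
  H₂O: 0 + 2(439.7) = 879.3
Total out = 54.34 + 1072 + 439.7 + 879.3 = 2445 mol/min.

2450 mol/min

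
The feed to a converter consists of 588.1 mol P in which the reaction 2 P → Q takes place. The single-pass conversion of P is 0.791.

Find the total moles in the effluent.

P reacted = 0.791 × 588.1 = 465.2 mol; ν_P = −2, so ξ = 465.2/2 = 232.6 mol.
Outlet amounts (n = n₀ + ν ξ):
  P: 588.1 − 2(232.6) = 122.9
  Q: 0 + 1(232.6) = 232.6
Total out = 122.9 + 232.6 = 355.5 mol.

356 mol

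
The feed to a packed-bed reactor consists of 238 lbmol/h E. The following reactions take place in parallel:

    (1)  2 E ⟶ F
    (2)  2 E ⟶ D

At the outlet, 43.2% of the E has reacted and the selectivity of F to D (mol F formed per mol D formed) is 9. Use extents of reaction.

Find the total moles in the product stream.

Conversion of E: E consumed = 0.432 × 238 = 102.8 lbmol/h = 2ξ₁ + 2ξ₂.
Selectivity: 1ξ₁ / (1ξ₂) = 9 → ξ₁ = 9 ξ₂.
Substitute: (2·9 + 2) ξ₂ = 102.8 → ξ₂ = 5.141 lbmol/h, ξ₁ = 46.27 lbmol/h.
Outlet amounts (n = n₀ + Σ ν·ξ):
  E: 238 − 2(46.27) − 2(5.141) = 135.2
  F: 0 + 1(46.27) = 46.27
  D: 0 + 1(5.141) = 5.141
Total out = 135.2 + 46.27 + 5.141 = 186.6 lbmol/h.

187 lbmol/h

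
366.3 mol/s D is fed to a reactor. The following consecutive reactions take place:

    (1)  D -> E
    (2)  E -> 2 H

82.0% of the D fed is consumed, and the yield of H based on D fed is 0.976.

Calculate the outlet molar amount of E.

Conversion of D: D consumed = 1ξ₁ = 0.82 × 366.3 → ξ₁ = 300.4 mol/s.
Yield of H: 2ξ₂ / 366.3 = 0.976 → ξ₂ = 178.8 mol/s.
Outlet amounts (n = n₀ + Σ ν·ξ):
  D: 366.3 − 1(300.4) = 65.93
  E: 0 + 1(300.4) − 1(178.8) = 121.6
  H: 0 + 2(178.8) = 357.5

122 mol/s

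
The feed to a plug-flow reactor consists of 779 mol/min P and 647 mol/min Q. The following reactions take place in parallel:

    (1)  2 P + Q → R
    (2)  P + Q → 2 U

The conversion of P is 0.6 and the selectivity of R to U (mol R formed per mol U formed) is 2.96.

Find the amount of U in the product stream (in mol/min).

72.8 mol/min

Conversion of P: P consumed = 0.6 × 779 = 467.4 mol/min = 2ξ₁ + 1ξ₂.
Selectivity: 1ξ₁ / (2ξ₂) = 2.96 → ξ₁ = 5.92 ξ₂.
Substitute: (2·5.92 + 1) ξ₂ = 467.4 → ξ₂ = 36.4 mol/min, ξ₁ = 215.5 mol/min.
Outlet amounts (n = n₀ + Σ ν·ξ):
  P: 779 − 2(215.5) − 1(36.4) = 311.6
  Q: 647 − 1(215.5) − 1(36.4) = 395.1
  R: 0 + 1(215.5) = 215.5
  U: 0 + 2(36.4) = 72.8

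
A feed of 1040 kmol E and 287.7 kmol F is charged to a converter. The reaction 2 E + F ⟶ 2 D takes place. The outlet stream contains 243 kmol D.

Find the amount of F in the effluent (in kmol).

166 kmol

For D: n = n₀ + 2ξ → 243 = 0 + 2ξ, giving ξ = 121.5 kmol.
Outlet amounts (n = n₀ + ν ξ):
  E: 1040 − 2(121.5) = 797
  F: 287.7 − 1(121.5) = 166.2
  D: 0 + 2(121.5) = 243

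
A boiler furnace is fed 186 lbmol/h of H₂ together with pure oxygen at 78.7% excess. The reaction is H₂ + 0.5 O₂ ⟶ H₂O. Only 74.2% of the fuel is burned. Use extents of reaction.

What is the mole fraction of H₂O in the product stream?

Stoichiometric O₂ = 0.5 × 186 = 93 lbmol/h; O₂ fed = 93 × 1.787 = 166.2 lbmol/h.
Fuel reacted = 0.742 × 186 → ξ = 138 lbmol/h.
Outlet (n = n₀ + ν ξ):
  H₂: 186 − 1(138) = 47.99
  O₂: 166.2 − 0.5(138) = 97.19
  H₂O: 0 + 1(138) = 138
Total out = 283.2 lbmol/h; y_H₂O = 138 / 283.2 = 0.4874.

0.487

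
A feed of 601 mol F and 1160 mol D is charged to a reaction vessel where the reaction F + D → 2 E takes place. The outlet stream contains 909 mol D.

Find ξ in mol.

For D: n = n₀ − 1ξ → 909 = 1160 − 1ξ, giving ξ = 251 mol.
Outlet amounts (n = n₀ + ν ξ):
  F: 601 − 1(251) = 350
  D: 1160 − 1(251) = 909
  E: 0 + 2(251) = 502

ξ = 251 mol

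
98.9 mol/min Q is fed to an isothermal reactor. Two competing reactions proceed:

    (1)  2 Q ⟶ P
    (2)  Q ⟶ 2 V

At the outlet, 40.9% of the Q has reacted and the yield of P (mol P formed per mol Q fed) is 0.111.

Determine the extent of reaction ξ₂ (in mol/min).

Yield of P: 1ξ₁ / 98.9 = 0.111 → ξ₁ = 10.98 mol/min.
Conversion of Q: 2ξ₁ + 1ξ₂ = 0.409 × 98.9 = 40.45 → ξ₂ = 18.49 mol/min.
Outlet amounts (n = n₀ + Σ ν·ξ):
  Q: 98.9 − 2(10.98) − 1(18.49) = 58.45
  P: 0 + 1(10.98) = 10.98
  V: 0 + 2(18.49) = 36.99

ξ₂ = 18.5 mol/min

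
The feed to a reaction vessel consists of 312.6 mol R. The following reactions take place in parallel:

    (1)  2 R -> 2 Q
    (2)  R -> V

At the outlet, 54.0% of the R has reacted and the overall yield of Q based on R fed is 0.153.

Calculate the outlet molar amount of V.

Yield of Q: 2ξ₁ / 312.6 = 0.153 → ξ₁ = 23.91 mol.
Conversion of R: 2ξ₁ + 1ξ₂ = 0.54 × 312.6 = 168.8 → ξ₂ = 121 mol.
Outlet amounts (n = n₀ + Σ ν·ξ):
  R: 312.6 − 2(23.91) − 1(121) = 143.8
  Q: 0 + 2(23.91) = 47.83
  V: 0 + 1(121) = 121

121 mol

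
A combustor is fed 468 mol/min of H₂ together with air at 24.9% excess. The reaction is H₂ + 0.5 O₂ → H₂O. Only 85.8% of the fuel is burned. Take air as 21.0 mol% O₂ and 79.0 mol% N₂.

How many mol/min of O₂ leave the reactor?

Stoichiometric O₂ = 0.5 × 468 = 234 mol/min; O₂ fed = 234 × 1.249 = 292.3 mol/min.
N₂ fed = 292.3 × 79/21 = 1099 mol/min.
Fuel reacted = 0.858 × 468 → ξ = 401.5 mol/min.
Outlet (n = n₀ + ν ξ):
  H₂: 468 − 1(401.5) = 66.46
  O₂: 292.3 − 0.5(401.5) = 91.49
  N₂: 1099 (inert)
  H₂O: 0 + 1(401.5) = 401.5

91.5 mol/min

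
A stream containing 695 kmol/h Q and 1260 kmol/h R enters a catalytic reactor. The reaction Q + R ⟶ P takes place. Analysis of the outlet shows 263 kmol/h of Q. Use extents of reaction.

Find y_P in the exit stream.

0.284

For Q: n = n₀ − 1ξ → 263 = 695 − 1ξ, giving ξ = 432 kmol/h.
Outlet amounts (n = n₀ + ν ξ):
  Q: 695 − 1(432) = 263
  R: 1260 − 1(432) = 828
  P: 0 + 1(432) = 432
Total out = 1523 kmol/h; y_P = 432 / 1523 = 0.2837.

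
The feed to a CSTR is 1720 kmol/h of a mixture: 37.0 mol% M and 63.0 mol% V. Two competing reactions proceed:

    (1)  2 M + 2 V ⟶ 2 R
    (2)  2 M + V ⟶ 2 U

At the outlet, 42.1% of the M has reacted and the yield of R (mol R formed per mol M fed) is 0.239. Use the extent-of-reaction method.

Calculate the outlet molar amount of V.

Yield of R: 2ξ₁ / 636.4 = 0.239 → ξ₁ = 76.05 kmol/h.
Conversion of M: 2ξ₁ + 2ξ₂ = 0.421 × 636.4 = 267.9 → ξ₂ = 57.91 kmol/h.
Outlet amounts (n = n₀ + Σ ν·ξ):
  M: 636.4 − 2(76.05) − 2(57.91) = 368.5
  V: 1084 − 2(76.05) − 1(57.91) = 873.6
  R: 0 + 2(76.05) = 152.1
  U: 0 + 2(57.91) = 115.8

874 kmol/h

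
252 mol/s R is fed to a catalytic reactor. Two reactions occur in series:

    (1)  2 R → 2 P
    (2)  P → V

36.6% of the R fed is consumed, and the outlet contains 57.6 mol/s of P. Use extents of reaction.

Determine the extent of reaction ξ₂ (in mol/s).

Conversion of R: R consumed = 2ξ₁ = 0.366 × 252 → ξ₁ = 46.12 mol/s.
P balance: n_P = 0 + 2ξ₁ − 1ξ₂ = 57.6 → ξ₂ = (2·46.12 − 57.6)/1 = 34.63 mol/s.
Outlet amounts (n = n₀ + Σ ν·ξ):
  R: 252 − 2(46.12) = 159.8
  P: 0 + 2(46.12) − 1(34.63) = 57.6
  V: 0 + 1(34.63) = 34.63

ξ₂ = 34.6 mol/s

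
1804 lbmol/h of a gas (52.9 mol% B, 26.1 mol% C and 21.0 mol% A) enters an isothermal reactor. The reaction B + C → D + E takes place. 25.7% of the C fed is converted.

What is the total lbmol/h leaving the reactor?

1800 lbmol/h

C reacted = 0.257 × 470.8 = 121 lbmol/h; ν_C = −1, so ξ = 121/1 = 121 lbmol/h.
Outlet amounts (n = n₀ + ν ξ):
  B: 954.3 − 1(121) = 833.3
  C: 470.8 − 1(121) = 349.8
  D: 0 + 1(121) = 121
  E: 0 + 1(121) = 121
  A: 378.8 (inert)
Total out = 833.3 + 349.8 + 121 + 121 + 378.8 = 1804 lbmol/h.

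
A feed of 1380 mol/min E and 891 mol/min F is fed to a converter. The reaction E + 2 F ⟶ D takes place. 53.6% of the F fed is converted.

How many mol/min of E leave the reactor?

1140 mol/min

F reacted = 0.536 × 891 = 477.6 mol/min; ν_F = −2, so ξ = 477.6/2 = 238.8 mol/min.
Outlet amounts (n = n₀ + ν ξ):
  E: 1380 − 1(238.8) = 1141
  F: 891 − 2(238.8) = 413.4
  D: 0 + 1(238.8) = 238.8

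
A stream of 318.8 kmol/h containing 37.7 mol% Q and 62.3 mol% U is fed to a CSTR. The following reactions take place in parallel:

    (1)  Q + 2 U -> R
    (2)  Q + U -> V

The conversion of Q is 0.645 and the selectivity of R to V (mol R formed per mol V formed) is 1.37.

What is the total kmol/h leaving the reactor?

Conversion of Q: Q consumed = 0.645 × 120.2 = 77.52 kmol/h = 1ξ₁ + 1ξ₂.
Selectivity: 1ξ₁ / (1ξ₂) = 1.37 → ξ₁ = 1.37 ξ₂.
Substitute: (1·1.37 + 1) ξ₂ = 77.52 → ξ₂ = 32.71 kmol/h, ξ₁ = 44.81 kmol/h.
Outlet amounts (n = n₀ + Σ ν·ξ):
  Q: 120.2 − 1(44.81) − 1(32.71) = 42.67
  U: 198.6 − 2(44.81) − 1(32.71) = 76.28
  R: 0 + 1(44.81) = 44.81
  V: 0 + 1(32.71) = 32.71
Total out = 42.67 + 76.28 + 44.81 + 32.71 = 196.5 kmol/h.

196 kmol/h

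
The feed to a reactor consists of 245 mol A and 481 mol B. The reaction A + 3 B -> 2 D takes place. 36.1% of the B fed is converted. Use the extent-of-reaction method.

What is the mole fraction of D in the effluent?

B reacted = 0.361 × 481 = 173.6 mol; ν_B = −3, so ξ = 173.6/3 = 57.88 mol.
Outlet amounts (n = n₀ + ν ξ):
  A: 245 − 1(57.88) = 187.1
  B: 481 − 3(57.88) = 307.4
  D: 0 + 2(57.88) = 115.8
Total out = 610.2 mol; y_D = 115.8 / 610.2 = 0.1897.

0.19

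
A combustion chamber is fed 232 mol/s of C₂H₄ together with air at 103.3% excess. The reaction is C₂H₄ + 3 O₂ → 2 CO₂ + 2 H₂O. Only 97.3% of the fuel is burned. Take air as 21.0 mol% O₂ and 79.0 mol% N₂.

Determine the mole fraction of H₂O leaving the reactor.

0.0648

Stoichiometric O₂ = 3 × 232 = 696 mol/s; O₂ fed = 696 × 2.033 = 1415 mol/s.
N₂ fed = 1415 × 79/21 = 5323 mol/s.
Fuel reacted = 0.973 × 232 → ξ = 225.7 mol/s.
Outlet (n = n₀ + ν ξ):
  C₂H₄: 232 − 1(225.7) = 6.264
  O₂: 1415 − 3(225.7) = 737.8
  N₂: 5323 (inert)
  CO₂: 0 + 2(225.7) = 451.5
  H₂O: 0 + 2(225.7) = 451.5
Total out = 6970 mol/s; y_H₂O = 451.5 / 6970 = 0.06477.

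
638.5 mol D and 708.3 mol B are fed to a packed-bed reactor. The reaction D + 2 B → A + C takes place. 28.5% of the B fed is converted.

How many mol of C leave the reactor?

B reacted = 0.285 × 708.3 = 201.9 mol; ν_B = −2, so ξ = 201.9/2 = 100.9 mol.
Outlet amounts (n = n₀ + ν ξ):
  D: 638.5 − 1(100.9) = 537.6
  B: 708.3 − 2(100.9) = 506.4
  A: 0 + 1(100.9) = 100.9
  C: 0 + 1(100.9) = 100.9

101 mol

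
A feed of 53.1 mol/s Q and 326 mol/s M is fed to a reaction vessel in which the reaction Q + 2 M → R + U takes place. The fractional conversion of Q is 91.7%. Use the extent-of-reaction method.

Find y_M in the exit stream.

0.692

Q reacted = 0.917 × 53.1 = 48.69 mol/s; ν_Q = −1, so ξ = 48.69/1 = 48.69 mol/s.
Outlet amounts (n = n₀ + ν ξ):
  Q: 53.1 − 1(48.69) = 4.407
  M: 326 − 2(48.69) = 228.6
  R: 0 + 1(48.69) = 48.69
  U: 0 + 1(48.69) = 48.69
Total out = 330.4 mol/s; y_M = 228.6 / 330.4 = 0.6919.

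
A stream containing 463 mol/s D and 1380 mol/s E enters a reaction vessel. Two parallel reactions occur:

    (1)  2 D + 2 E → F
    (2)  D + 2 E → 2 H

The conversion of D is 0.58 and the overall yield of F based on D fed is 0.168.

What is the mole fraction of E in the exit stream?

Yield of F: 1ξ₁ / 463 = 0.168 → ξ₁ = 77.78 mol/s.
Conversion of D: 2ξ₁ + 1ξ₂ = 0.58 × 463 = 268.5 → ξ₂ = 113 mol/s.
Outlet amounts (n = n₀ + Σ ν·ξ):
  D: 463 − 2(77.78) − 1(113) = 194.5
  E: 1380 − 2(77.78) − 2(113) = 998.5
  F: 0 + 1(77.78) = 77.78
  H: 0 + 2(113) = 225.9
Total out = 1497 mol/s; y_E = 998.5 / 1497 = 0.6671.

0.667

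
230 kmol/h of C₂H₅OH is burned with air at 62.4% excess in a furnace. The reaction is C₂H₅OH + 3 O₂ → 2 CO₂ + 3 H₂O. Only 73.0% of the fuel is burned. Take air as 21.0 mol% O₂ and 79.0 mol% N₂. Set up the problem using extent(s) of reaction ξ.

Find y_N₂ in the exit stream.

Stoichiometric O₂ = 3 × 230 = 690 kmol/h; O₂ fed = 690 × 1.624 = 1121 kmol/h.
N₂ fed = 1121 × 79/21 = 4215 kmol/h.
Fuel reacted = 0.73 × 230 → ξ = 167.9 kmol/h.
Outlet (n = n₀ + ν ξ):
  C₂H₅OH: 230 − 1(167.9) = 62.1
  O₂: 1121 − 3(167.9) = 616.9
  N₂: 4215 (inert)
  CO₂: 0 + 2(167.9) = 335.8
  H₂O: 0 + 3(167.9) = 503.7
Total out = 5734 kmol/h; y_N₂ = 4215 / 5734 = 0.7352.

0.735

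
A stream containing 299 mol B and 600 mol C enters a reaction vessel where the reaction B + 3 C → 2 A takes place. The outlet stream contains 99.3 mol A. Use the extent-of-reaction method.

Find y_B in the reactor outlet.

0.312

For A: n = n₀ + 2ξ → 99.3 = 0 + 2ξ, giving ξ = 49.65 mol.
Outlet amounts (n = n₀ + ν ξ):
  B: 299 − 1(49.65) = 249.3
  C: 600 − 3(49.65) = 451.1
  A: 0 + 2(49.65) = 99.3
Total out = 799.7 mol; y_B = 249.3 / 799.7 = 0.3118.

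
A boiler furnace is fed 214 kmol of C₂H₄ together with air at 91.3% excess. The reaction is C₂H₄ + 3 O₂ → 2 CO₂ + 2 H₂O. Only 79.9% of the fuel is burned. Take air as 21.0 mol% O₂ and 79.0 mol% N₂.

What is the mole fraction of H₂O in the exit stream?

0.0564

Stoichiometric O₂ = 3 × 214 = 642 kmol; O₂ fed = 642 × 1.913 = 1228 kmol.
N₂ fed = 1228 × 79/21 = 4620 kmol.
Fuel reacted = 0.799 × 214 → ξ = 171 kmol.
Outlet (n = n₀ + ν ξ):
  C₂H₄: 214 − 1(171) = 43.01
  O₂: 1228 − 3(171) = 715.2
  N₂: 4620 (inert)
  CO₂: 0 + 2(171) = 342
  H₂O: 0 + 2(171) = 342
Total out = 6062 kmol; y_H₂O = 342 / 6062 = 0.05641.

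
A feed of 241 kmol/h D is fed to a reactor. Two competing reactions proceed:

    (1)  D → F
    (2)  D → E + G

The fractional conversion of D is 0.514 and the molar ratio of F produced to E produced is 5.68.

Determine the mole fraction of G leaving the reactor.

Conversion of D: D consumed = 0.514 × 241 = 123.9 kmol/h = 1ξ₁ + 1ξ₂.
Selectivity: 1ξ₁ / (1ξ₂) = 5.68 → ξ₁ = 5.68 ξ₂.
Substitute: (1·5.68 + 1) ξ₂ = 123.9 → ξ₂ = 18.54 kmol/h, ξ₁ = 105.3 kmol/h.
Outlet amounts (n = n₀ + Σ ν·ξ):
  D: 241 − 1(105.3) − 1(18.54) = 117.1
  F: 0 + 1(105.3) = 105.3
  E: 0 + 1(18.54) = 18.54
  G: 0 + 1(18.54) = 18.54
Total out = 259.5 kmol/h; y_G = 18.54 / 259.5 = 0.07145.

0.0714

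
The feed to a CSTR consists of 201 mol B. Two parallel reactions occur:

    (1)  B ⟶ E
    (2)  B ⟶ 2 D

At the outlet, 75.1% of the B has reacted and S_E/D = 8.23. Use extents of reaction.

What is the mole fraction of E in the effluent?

0.679

Conversion of B: B consumed = 0.751 × 201 = 151 mol = 1ξ₁ + 1ξ₂.
Selectivity: 1ξ₁ / (2ξ₂) = 8.23 → ξ₁ = 16.46 ξ₂.
Substitute: (1·16.46 + 1) ξ₂ = 151 → ξ₂ = 8.646 mol, ξ₁ = 142.3 mol.
Outlet amounts (n = n₀ + Σ ν·ξ):
  B: 201 − 1(142.3) − 1(8.646) = 50.05
  E: 0 + 1(142.3) = 142.3
  D: 0 + 2(8.646) = 17.29
Total out = 209.6 mol; y_E = 142.3 / 209.6 = 0.6788.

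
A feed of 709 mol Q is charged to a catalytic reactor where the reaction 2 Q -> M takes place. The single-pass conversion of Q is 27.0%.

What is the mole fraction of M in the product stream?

0.156

Q reacted = 0.27 × 709 = 191.4 mol; ν_Q = −2, so ξ = 191.4/2 = 95.72 mol.
Outlet amounts (n = n₀ + ν ξ):
  Q: 709 − 2(95.72) = 517.6
  M: 0 + 1(95.72) = 95.72
Total out = 613.3 mol; y_M = 95.72 / 613.3 = 0.1561.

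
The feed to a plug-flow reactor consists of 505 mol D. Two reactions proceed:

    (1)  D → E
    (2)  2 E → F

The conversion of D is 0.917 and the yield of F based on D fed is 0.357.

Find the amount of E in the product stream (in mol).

Conversion of D: D consumed = 1ξ₁ = 0.917 × 505 → ξ₁ = 463.1 mol.
Yield of F: 1ξ₂ / 505 = 0.357 → ξ₂ = 180.3 mol.
Outlet amounts (n = n₀ + Σ ν·ξ):
  D: 505 − 1(463.1) = 41.91
  E: 0 + 1(463.1) − 2(180.3) = 102.5
  F: 0 + 1(180.3) = 180.3

103 mol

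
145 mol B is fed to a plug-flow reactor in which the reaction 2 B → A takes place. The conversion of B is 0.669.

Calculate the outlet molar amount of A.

48.5 mol

B reacted = 0.669 × 145 = 97.01 mol; ν_B = −2, so ξ = 97.01/2 = 48.5 mol.
Outlet amounts (n = n₀ + ν ξ):
  B: 145 − 2(48.5) = 47.99
  A: 0 + 1(48.5) = 48.5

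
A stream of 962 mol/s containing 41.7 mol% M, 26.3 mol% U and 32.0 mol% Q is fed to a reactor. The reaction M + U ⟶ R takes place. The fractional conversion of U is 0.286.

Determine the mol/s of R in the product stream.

72.4 mol/s

U reacted = 0.286 × 253 = 72.36 mol/s; ν_U = −1, so ξ = 72.36/1 = 72.36 mol/s.
Outlet amounts (n = n₀ + ν ξ):
  M: 401.2 − 1(72.36) = 328.8
  U: 253 − 1(72.36) = 180.6
  R: 0 + 1(72.36) = 72.36
  Q: 307.8 (inert)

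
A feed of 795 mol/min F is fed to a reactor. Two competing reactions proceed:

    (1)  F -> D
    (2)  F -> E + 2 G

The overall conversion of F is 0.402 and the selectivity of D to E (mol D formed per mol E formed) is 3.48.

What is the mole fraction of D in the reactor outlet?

Conversion of F: F consumed = 0.402 × 795 = 319.6 mol/min = 1ξ₁ + 1ξ₂.
Selectivity: 1ξ₁ / (1ξ₂) = 3.48 → ξ₁ = 3.48 ξ₂.
Substitute: (1·3.48 + 1) ξ₂ = 319.6 → ξ₂ = 71.34 mol/min, ξ₁ = 248.3 mol/min.
Outlet amounts (n = n₀ + Σ ν·ξ):
  F: 795 − 1(248.3) − 1(71.34) = 475.4
  D: 0 + 1(248.3) = 248.3
  E: 0 + 1(71.34) = 71.34
  G: 0 + 2(71.34) = 142.7
Total out = 937.7 mol/min; y_D = 248.3 / 937.7 = 0.2648.

0.265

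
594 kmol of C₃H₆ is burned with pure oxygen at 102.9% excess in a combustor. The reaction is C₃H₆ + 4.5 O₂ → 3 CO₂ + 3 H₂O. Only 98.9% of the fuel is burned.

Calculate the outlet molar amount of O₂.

Stoichiometric O₂ = 4.5 × 594 = 2673 kmol; O₂ fed = 2673 × 2.029 = 5424 kmol.
Fuel reacted = 0.989 × 594 → ξ = 587.5 kmol.
Outlet (n = n₀ + ν ξ):
  C₃H₆: 594 − 1(587.5) = 6.534
  O₂: 5424 − 4.5(587.5) = 2780
  CO₂: 0 + 3(587.5) = 1762
  H₂O: 0 + 3(587.5) = 1762

2780 kmol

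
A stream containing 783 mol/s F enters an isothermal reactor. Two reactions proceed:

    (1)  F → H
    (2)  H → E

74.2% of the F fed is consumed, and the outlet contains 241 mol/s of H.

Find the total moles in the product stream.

Conversion of F: F consumed = 1ξ₁ = 0.742 × 783 → ξ₁ = 581 mol/s.
H balance: n_H = 0 + 1ξ₁ − 1ξ₂ = 241 → ξ₂ = (1·581 − 241)/1 = 340 mol/s.
Outlet amounts (n = n₀ + Σ ν·ξ):
  F: 783 − 1(581) = 202
  H: 0 + 1(581) − 1(340) = 241
  E: 0 + 1(340) = 340
Total out = 202 + 241 + 340 = 783 mol/s.

783 mol/s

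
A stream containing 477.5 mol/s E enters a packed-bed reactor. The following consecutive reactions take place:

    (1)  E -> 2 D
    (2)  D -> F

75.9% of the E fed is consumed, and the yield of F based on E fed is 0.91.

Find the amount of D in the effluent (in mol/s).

Conversion of E: E consumed = 1ξ₁ = 0.759 × 477.5 → ξ₁ = 362.4 mol/s.
Yield of F: 1ξ₂ / 477.5 = 0.91 → ξ₂ = 434.5 mol/s.
Outlet amounts (n = n₀ + Σ ν·ξ):
  E: 477.5 − 1(362.4) = 115.1
  D: 0 + 2(362.4) − 1(434.5) = 290.3
  F: 0 + 1(434.5) = 434.5

290 mol/s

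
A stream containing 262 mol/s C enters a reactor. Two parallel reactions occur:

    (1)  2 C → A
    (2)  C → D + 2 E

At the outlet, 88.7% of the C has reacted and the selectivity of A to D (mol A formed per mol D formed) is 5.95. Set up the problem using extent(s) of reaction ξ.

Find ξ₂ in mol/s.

ξ₂ = 18 mol/s

Conversion of C: C consumed = 0.887 × 262 = 232.4 mol/s = 2ξ₁ + 1ξ₂.
Selectivity: 1ξ₁ / (1ξ₂) = 5.95 → ξ₁ = 5.95 ξ₂.
Substitute: (2·5.95 + 1) ξ₂ = 232.4 → ξ₂ = 18.02 mol/s, ξ₁ = 107.2 mol/s.
Outlet amounts (n = n₀ + Σ ν·ξ):
  C: 262 − 2(107.2) − 1(18.02) = 29.61
  A: 0 + 1(107.2) = 107.2
  D: 0 + 1(18.02) = 18.02
  E: 0 + 2(18.02) = 36.03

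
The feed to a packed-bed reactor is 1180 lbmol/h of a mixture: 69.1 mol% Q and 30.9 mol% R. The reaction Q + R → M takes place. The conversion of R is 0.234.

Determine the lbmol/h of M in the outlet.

R reacted = 0.234 × 364.6 = 85.32 lbmol/h; ν_R = −1, so ξ = 85.32/1 = 85.32 lbmol/h.
Outlet amounts (n = n₀ + ν ξ):
  Q: 815.4 − 1(85.32) = 730.1
  R: 364.6 − 1(85.32) = 279.3
  M: 0 + 1(85.32) = 85.32

85.3 lbmol/h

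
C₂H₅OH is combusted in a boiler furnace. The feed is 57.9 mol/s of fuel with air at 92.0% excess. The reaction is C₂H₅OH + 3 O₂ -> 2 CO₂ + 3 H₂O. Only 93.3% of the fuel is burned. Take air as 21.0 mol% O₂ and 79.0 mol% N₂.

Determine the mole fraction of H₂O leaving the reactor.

Stoichiometric O₂ = 3 × 57.9 = 173.7 mol/s; O₂ fed = 173.7 × 1.920 = 333.5 mol/s.
N₂ fed = 333.5 × 79/21 = 1255 mol/s.
Fuel reacted = 0.933 × 57.9 → ξ = 54.02 mol/s.
Outlet (n = n₀ + ν ξ):
  C₂H₅OH: 57.9 − 1(54.02) = 3.879
  O₂: 333.5 − 3(54.02) = 171.4
  N₂: 1255 (inert)
  CO₂: 0 + 2(54.02) = 108
  H₂O: 0 + 3(54.02) = 162.1
Total out = 1700 mol/s; y_H₂O = 162.1 / 1700 = 0.09533.

0.0953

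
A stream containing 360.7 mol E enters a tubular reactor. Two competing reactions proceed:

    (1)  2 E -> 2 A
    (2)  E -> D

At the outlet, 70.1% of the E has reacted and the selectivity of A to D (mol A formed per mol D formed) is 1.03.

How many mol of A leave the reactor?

128 mol

Conversion of E: E consumed = 0.701 × 360.7 = 252.9 mol = 2ξ₁ + 1ξ₂.
Selectivity: 2ξ₁ / (1ξ₂) = 1.03 → ξ₁ = 0.515 ξ₂.
Substitute: (2·0.515 + 1) ξ₂ = 252.9 → ξ₂ = 124.6 mol, ξ₁ = 64.15 mol.
Outlet amounts (n = n₀ + Σ ν·ξ):
  E: 360.7 − 2(64.15) − 1(124.6) = 107.8
  A: 0 + 2(64.15) = 128.3
  D: 0 + 1(124.6) = 124.6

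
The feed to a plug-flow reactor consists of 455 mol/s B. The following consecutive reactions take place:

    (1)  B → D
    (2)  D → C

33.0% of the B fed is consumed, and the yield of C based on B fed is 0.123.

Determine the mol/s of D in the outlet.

Conversion of B: B consumed = 1ξ₁ = 0.33 × 455 → ξ₁ = 150.2 mol/s.
Yield of C: 1ξ₂ / 455 = 0.123 → ξ₂ = 55.96 mol/s.
Outlet amounts (n = n₀ + Σ ν·ξ):
  B: 455 − 1(150.2) = 304.9
  D: 0 + 1(150.2) − 1(55.96) = 94.19
  C: 0 + 1(55.96) = 55.96

94.2 mol/s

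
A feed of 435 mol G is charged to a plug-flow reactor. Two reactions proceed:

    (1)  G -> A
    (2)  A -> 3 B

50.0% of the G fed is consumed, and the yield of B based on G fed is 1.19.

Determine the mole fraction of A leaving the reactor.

Conversion of G: G consumed = 1ξ₁ = 0.5 × 435 → ξ₁ = 217.5 mol.
Yield of B: 3ξ₂ / 435 = 1.19 → ξ₂ = 172.5 mol.
Outlet amounts (n = n₀ + Σ ν·ξ):
  G: 435 − 1(217.5) = 217.5
  A: 0 + 1(217.5) − 1(172.5) = 44.95
  B: 0 + 3(172.5) = 517.6
Total out = 780.1 mol; y_A = 44.95 / 780.1 = 0.05762.

0.0576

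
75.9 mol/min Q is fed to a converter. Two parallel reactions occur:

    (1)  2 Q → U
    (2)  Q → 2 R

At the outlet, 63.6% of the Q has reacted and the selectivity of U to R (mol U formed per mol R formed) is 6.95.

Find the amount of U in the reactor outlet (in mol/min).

Conversion of Q: Q consumed = 0.636 × 75.9 = 48.27 mol/min = 2ξ₁ + 1ξ₂.
Selectivity: 1ξ₁ / (2ξ₂) = 6.95 → ξ₁ = 13.9 ξ₂.
Substitute: (2·13.9 + 1) ξ₂ = 48.27 → ξ₂ = 1.676 mol/min, ξ₁ = 23.3 mol/min.
Outlet amounts (n = n₀ + Σ ν·ξ):
  Q: 75.9 − 2(23.3) − 1(1.676) = 27.63
  U: 0 + 1(23.3) = 23.3
  R: 0 + 2(1.676) = 3.352

23.3 mol/min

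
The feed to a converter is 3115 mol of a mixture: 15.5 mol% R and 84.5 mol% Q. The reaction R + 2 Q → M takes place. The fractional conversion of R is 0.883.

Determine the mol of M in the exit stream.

426 mol

R reacted = 0.883 × 482.8 = 426.3 mol; ν_R = −1, so ξ = 426.3/1 = 426.3 mol.
Outlet amounts (n = n₀ + ν ξ):
  R: 482.8 − 1(426.3) = 56.49
  Q: 2632 − 2(426.3) = 1780
  M: 0 + 1(426.3) = 426.3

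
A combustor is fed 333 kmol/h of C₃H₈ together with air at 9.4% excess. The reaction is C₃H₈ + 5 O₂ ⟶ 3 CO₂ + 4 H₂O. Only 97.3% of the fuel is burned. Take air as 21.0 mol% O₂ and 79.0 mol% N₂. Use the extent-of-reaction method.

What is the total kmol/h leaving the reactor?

9330 kmol/h

Stoichiometric O₂ = 5 × 333 = 1665 kmol/h; O₂ fed = 1665 × 1.094 = 1822 kmol/h.
N₂ fed = 1822 × 79/21 = 6852 kmol/h.
Fuel reacted = 0.973 × 333 → ξ = 324 kmol/h.
Outlet (n = n₀ + ν ξ):
  C₃H₈: 333 − 1(324) = 8.991
  O₂: 1822 − 5(324) = 201.5
  N₂: 6852 (inert)
  CO₂: 0 + 3(324) = 972
  H₂O: 0 + 4(324) = 1296
Total out = 8.991 + 201.5 + 6852 + 972 + 1296 = 9331 kmol/h.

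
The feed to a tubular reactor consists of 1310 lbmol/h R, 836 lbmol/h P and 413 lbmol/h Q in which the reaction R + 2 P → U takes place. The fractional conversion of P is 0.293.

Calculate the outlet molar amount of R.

1190 lbmol/h

P reacted = 0.293 × 836 = 244.9 lbmol/h; ν_P = −2, so ξ = 244.9/2 = 122.5 lbmol/h.
Outlet amounts (n = n₀ + ν ξ):
  R: 1310 − 1(122.5) = 1188
  P: 836 − 2(122.5) = 591.1
  U: 0 + 1(122.5) = 122.5
  Q: 413 (inert)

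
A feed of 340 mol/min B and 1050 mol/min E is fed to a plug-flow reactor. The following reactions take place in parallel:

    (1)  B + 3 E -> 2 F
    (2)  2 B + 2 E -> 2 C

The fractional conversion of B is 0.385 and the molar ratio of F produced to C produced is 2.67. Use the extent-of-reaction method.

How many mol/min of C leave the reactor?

Conversion of B: B consumed = 0.385 × 340 = 130.9 mol/min = 1ξ₁ + 2ξ₂.
Selectivity: 2ξ₁ / (2ξ₂) = 2.67 → ξ₁ = 2.67 ξ₂.
Substitute: (1·2.67 + 2) ξ₂ = 130.9 → ξ₂ = 28.03 mol/min, ξ₁ = 74.84 mol/min.
Outlet amounts (n = n₀ + Σ ν·ξ):
  B: 340 − 1(74.84) − 2(28.03) = 209.1
  E: 1050 − 3(74.84) − 2(28.03) = 769.4
  F: 0 + 2(74.84) = 149.7
  C: 0 + 2(28.03) = 56.06

56.1 mol/min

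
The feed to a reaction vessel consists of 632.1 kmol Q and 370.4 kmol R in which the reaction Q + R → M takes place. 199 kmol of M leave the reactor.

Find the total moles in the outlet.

804 kmol

For M: n = n₀ + 1ξ → 199 = 0 + 1ξ, giving ξ = 199 kmol.
Outlet amounts (n = n₀ + ν ξ):
  Q: 632.1 − 1(199) = 433.1
  R: 370.4 − 1(199) = 171.4
  M: 0 + 1(199) = 199
Total out = 433.1 + 171.4 + 199 = 803.5 kmol.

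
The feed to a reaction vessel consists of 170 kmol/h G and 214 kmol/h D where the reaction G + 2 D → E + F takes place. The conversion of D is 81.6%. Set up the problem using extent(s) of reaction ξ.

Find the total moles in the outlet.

D reacted = 0.816 × 214 = 174.6 kmol/h; ν_D = −2, so ξ = 174.6/2 = 87.31 kmol/h.
Outlet amounts (n = n₀ + ν ξ):
  G: 170 − 1(87.31) = 82.69
  D: 214 − 2(87.31) = 39.38
  E: 0 + 1(87.31) = 87.31
  F: 0 + 1(87.31) = 87.31
Total out = 82.69 + 39.38 + 87.31 + 87.31 = 296.7 kmol/h.

297 kmol/h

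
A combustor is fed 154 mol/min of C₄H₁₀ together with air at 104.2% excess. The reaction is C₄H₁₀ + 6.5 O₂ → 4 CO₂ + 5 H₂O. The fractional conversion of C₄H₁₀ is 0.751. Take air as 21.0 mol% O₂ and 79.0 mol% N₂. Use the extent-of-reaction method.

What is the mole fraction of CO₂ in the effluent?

0.046

Stoichiometric O₂ = 6.5 × 154 = 1001 mol/min; O₂ fed = 1001 × 2.042 = 2044 mol/min.
N₂ fed = 2044 × 79/21 = 7689 mol/min.
Fuel reacted = 0.751 × 154 → ξ = 115.7 mol/min.
Outlet (n = n₀ + ν ξ):
  C₄H₁₀: 154 − 1(115.7) = 38.35
  O₂: 2044 − 6.5(115.7) = 1292
  N₂: 7689 (inert)
  CO₂: 0 + 4(115.7) = 462.6
  H₂O: 0 + 5(115.7) = 578.3
Total out = 10060 mol/min; y_CO₂ = 462.6 / 10060 = 0.04598.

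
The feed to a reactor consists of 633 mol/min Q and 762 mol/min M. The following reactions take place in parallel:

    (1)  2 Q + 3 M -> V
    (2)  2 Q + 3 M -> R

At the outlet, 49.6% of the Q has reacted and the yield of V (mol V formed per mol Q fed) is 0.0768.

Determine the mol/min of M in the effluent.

291 mol/min

Yield of V: 1ξ₁ / 633 = 0.0768 → ξ₁ = 48.61 mol/min.
Conversion of Q: 2ξ₁ + 2ξ₂ = 0.496 × 633 = 314 → ξ₂ = 108.4 mol/min.
Outlet amounts (n = n₀ + Σ ν·ξ):
  Q: 633 − 2(48.61) − 2(108.4) = 319
  M: 762 − 3(48.61) − 3(108.4) = 291
  V: 0 + 1(48.61) = 48.61
  R: 0 + 1(108.4) = 108.4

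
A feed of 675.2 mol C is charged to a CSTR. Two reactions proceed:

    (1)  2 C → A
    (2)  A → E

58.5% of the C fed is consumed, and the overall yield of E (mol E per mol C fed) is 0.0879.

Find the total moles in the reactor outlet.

478 mol

Conversion of C: C consumed = 2ξ₁ = 0.585 × 675.2 → ξ₁ = 197.5 mol.
Yield of E: 1ξ₂ / 675.2 = 0.0879 → ξ₂ = 59.35 mol.
Outlet amounts (n = n₀ + Σ ν·ξ):
  C: 675.2 − 2(197.5) = 280.2
  A: 0 + 1(197.5) − 1(59.35) = 138.1
  E: 0 + 1(59.35) = 59.35
Total out = 280.2 + 138.1 + 59.35 = 477.7 mol.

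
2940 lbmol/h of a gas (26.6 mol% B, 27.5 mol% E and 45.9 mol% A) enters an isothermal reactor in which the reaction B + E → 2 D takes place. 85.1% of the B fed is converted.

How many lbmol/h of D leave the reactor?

1330 lbmol/h

B reacted = 0.851 × 782 = 665.5 lbmol/h; ν_B = −1, so ξ = 665.5/1 = 665.5 lbmol/h.
Outlet amounts (n = n₀ + ν ξ):
  B: 782 − 1(665.5) = 116.5
  E: 808.5 − 1(665.5) = 143
  D: 0 + 2(665.5) = 1331
  A: 1349 (inert)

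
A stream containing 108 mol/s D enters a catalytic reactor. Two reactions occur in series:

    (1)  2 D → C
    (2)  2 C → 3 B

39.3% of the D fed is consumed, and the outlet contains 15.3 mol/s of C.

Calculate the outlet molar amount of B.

Conversion of D: D consumed = 2ξ₁ = 0.393 × 108 → ξ₁ = 21.22 mol/s.
C balance: n_C = 0 + 1ξ₁ − 2ξ₂ = 15.3 → ξ₂ = (1·21.22 − 15.3)/2 = 2.961 mol/s.
Outlet amounts (n = n₀ + Σ ν·ξ):
  D: 108 − 2(21.22) = 65.56
  C: 0 + 1(21.22) − 2(2.961) = 15.3
  B: 0 + 3(2.961) = 8.883

8.88 mol/s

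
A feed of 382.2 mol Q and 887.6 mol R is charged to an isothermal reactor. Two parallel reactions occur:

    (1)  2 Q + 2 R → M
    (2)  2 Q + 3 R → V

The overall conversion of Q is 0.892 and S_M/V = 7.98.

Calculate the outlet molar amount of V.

19 mol

Conversion of Q: Q consumed = 0.892 × 382.2 = 340.9 mol = 2ξ₁ + 2ξ₂.
Selectivity: 1ξ₁ / (1ξ₂) = 7.98 → ξ₁ = 7.98 ξ₂.
Substitute: (2·7.98 + 2) ξ₂ = 340.9 → ξ₂ = 18.98 mol, ξ₁ = 151.5 mol.
Outlet amounts (n = n₀ + Σ ν·ξ):
  Q: 382.2 − 2(151.5) − 2(18.98) = 41.28
  R: 887.6 − 2(151.5) − 3(18.98) = 527.7
  M: 0 + 1(151.5) = 151.5
  V: 0 + 1(18.98) = 18.98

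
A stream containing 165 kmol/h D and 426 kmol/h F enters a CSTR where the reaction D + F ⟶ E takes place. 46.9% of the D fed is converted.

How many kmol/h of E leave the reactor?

D reacted = 0.469 × 165 = 77.38 kmol/h; ν_D = −1, so ξ = 77.38/1 = 77.38 kmol/h.
Outlet amounts (n = n₀ + ν ξ):
  D: 165 − 1(77.38) = 87.62
  F: 426 − 1(77.38) = 348.6
  E: 0 + 1(77.38) = 77.38

77.4 kmol/h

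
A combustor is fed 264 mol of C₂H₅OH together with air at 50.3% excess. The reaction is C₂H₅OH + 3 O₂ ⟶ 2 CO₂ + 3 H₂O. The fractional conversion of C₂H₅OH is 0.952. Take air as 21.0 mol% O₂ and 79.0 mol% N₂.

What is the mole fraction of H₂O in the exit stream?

0.122

Stoichiometric O₂ = 3 × 264 = 792 mol; O₂ fed = 792 × 1.503 = 1190 mol.
N₂ fed = 1190 × 79/21 = 4478 mol.
Fuel reacted = 0.952 × 264 → ξ = 251.3 mol.
Outlet (n = n₀ + ν ξ):
  C₂H₅OH: 264 − 1(251.3) = 12.67
  O₂: 1190 − 3(251.3) = 436.4
  N₂: 4478 (inert)
  CO₂: 0 + 2(251.3) = 502.7
  H₂O: 0 + 3(251.3) = 754
Total out = 6184 mol; y_H₂O = 754 / 6184 = 0.1219.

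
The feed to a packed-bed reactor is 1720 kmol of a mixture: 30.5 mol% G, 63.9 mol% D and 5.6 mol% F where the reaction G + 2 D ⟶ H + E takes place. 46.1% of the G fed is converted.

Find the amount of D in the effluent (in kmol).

615 kmol

G reacted = 0.461 × 524.6 = 241.8 kmol; ν_G = −1, so ξ = 241.8/1 = 241.8 kmol.
Outlet amounts (n = n₀ + ν ξ):
  G: 524.6 − 1(241.8) = 282.8
  D: 1099 − 2(241.8) = 615.4
  H: 0 + 1(241.8) = 241.8
  E: 0 + 1(241.8) = 241.8
  F: 96.32 (inert)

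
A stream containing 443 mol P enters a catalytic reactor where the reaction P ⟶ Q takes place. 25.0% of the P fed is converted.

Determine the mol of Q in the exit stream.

111 mol

P reacted = 0.25 × 443 = 110.8 mol; ν_P = −1, so ξ = 110.8/1 = 110.8 mol.
Outlet amounts (n = n₀ + ν ξ):
  P: 443 − 1(110.8) = 332.2
  Q: 0 + 1(110.8) = 110.8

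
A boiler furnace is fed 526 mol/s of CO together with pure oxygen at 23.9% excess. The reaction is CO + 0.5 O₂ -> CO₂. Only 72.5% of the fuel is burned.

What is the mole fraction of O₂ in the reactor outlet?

0.204

Stoichiometric O₂ = 0.5 × 526 = 263 mol/s; O₂ fed = 263 × 1.239 = 325.9 mol/s.
Fuel reacted = 0.725 × 526 → ξ = 381.3 mol/s.
Outlet (n = n₀ + ν ξ):
  CO: 526 − 1(381.3) = 144.7
  O₂: 325.9 − 0.5(381.3) = 135.2
  CO₂: 0 + 1(381.3) = 381.3
Total out = 661.2 mol/s; y_O₂ = 135.2 / 661.2 = 0.2045.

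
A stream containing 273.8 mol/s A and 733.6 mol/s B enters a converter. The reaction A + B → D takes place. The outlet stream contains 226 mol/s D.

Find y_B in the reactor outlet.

0.65

For D: n = n₀ + 1ξ → 226 = 0 + 1ξ, giving ξ = 226 mol/s.
Outlet amounts (n = n₀ + ν ξ):
  A: 273.8 − 1(226) = 47.8
  B: 733.6 − 1(226) = 507.6
  D: 0 + 1(226) = 226
Total out = 781.4 mol/s; y_B = 507.6 / 781.4 = 0.6496.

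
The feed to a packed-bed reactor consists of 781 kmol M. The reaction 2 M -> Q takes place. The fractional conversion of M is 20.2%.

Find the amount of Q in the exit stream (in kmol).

78.9 kmol

M reacted = 0.202 × 781 = 157.8 kmol; ν_M = −2, so ξ = 157.8/2 = 78.88 kmol.
Outlet amounts (n = n₀ + ν ξ):
  M: 781 − 2(78.88) = 623.2
  Q: 0 + 1(78.88) = 78.88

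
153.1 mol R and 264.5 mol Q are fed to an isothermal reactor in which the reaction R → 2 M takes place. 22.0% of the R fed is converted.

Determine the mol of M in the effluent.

67.4 mol

R reacted = 0.22 × 153.1 = 33.68 mol; ν_R = −1, so ξ = 33.68/1 = 33.68 mol.
Outlet amounts (n = n₀ + ν ξ):
  R: 153.1 − 1(33.68) = 119.4
  M: 0 + 2(33.68) = 67.36
  Q: 264.5 (inert)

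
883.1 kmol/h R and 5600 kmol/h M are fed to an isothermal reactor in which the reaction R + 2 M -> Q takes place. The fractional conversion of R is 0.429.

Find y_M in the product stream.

R reacted = 0.429 × 883.1 = 378.8 kmol/h; ν_R = −1, so ξ = 378.8/1 = 378.8 kmol/h.
Outlet amounts (n = n₀ + ν ξ):
  R: 883.1 − 1(378.8) = 504.3
  M: 5600 − 2(378.8) = 4842
  Q: 0 + 1(378.8) = 378.8
Total out = 5725 kmol/h; y_M = 4842 / 5725 = 0.8458.

0.846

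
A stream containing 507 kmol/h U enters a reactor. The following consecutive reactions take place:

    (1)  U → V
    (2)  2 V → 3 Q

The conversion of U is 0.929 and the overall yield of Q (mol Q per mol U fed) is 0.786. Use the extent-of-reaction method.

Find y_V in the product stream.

0.321

Conversion of U: U consumed = 1ξ₁ = 0.929 × 507 → ξ₁ = 471 kmol/h.
Yield of Q: 3ξ₂ / 507 = 0.786 → ξ₂ = 132.8 kmol/h.
Outlet amounts (n = n₀ + Σ ν·ξ):
  U: 507 − 1(471) = 36
  V: 0 + 1(471) − 2(132.8) = 205.3
  Q: 0 + 3(132.8) = 398.5
Total out = 639.8 kmol/h; y_V = 205.3 / 639.8 = 0.3209.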